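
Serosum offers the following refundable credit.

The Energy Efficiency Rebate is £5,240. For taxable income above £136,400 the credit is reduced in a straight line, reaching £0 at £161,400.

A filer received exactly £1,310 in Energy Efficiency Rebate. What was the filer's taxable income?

£155,150

£1,310 is 1,310/5,240 of the full £5,240, so 3,930/5,240 of the £25,000 range has been used: income = £136,400 + £25,000 × 3,930/5,240 = £155,150.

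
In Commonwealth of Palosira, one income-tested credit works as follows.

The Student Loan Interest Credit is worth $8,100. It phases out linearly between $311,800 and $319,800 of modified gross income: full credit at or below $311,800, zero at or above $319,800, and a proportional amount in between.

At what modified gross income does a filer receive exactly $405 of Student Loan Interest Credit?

$405 is 405/8,100 of the full $8,100, so 7,695/8,100 of the $8,000 range has been used: income = $311,800 + $8,000 × 7,695/8,100 = $319,400.

$319,400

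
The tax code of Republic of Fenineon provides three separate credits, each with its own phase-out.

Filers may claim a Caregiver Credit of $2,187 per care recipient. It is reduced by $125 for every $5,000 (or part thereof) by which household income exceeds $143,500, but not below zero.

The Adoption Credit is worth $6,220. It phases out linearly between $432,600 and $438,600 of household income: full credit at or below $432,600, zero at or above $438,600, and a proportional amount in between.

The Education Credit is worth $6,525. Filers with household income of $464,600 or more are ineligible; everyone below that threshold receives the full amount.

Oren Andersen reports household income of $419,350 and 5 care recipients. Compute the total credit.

$16,680

Caregiver Credit: base = 5 × $2,187 = $10,935. income exceeds $143,500 by $275,850, which is 56 full-or-partial $5,000 increments; reduction = 56 × $125 = $7,000, leaving $3,935.
Adoption Credit: $419,350 is at or below the $432,600 threshold, so the full $6,220 applies.
Education Credit: $419,350 is below the $464,600 cutoff, so the full $6,525 applies.
Total: $3,935 + $6,220 + $6,525 = $16,680.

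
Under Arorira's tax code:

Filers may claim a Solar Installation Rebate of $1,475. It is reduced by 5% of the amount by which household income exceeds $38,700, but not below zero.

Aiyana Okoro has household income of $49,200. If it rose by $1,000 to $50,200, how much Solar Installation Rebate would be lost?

$50

At $49,200 — 5% of the $10,500 excess over $38,700 is $525; credit = $1,475 − $525 = $950.
At $50,200 — 5% of the $11,500 excess over $38,700 is $575; credit = $1,475 − $575 = $900.
Lost: $950 − $900 = $50.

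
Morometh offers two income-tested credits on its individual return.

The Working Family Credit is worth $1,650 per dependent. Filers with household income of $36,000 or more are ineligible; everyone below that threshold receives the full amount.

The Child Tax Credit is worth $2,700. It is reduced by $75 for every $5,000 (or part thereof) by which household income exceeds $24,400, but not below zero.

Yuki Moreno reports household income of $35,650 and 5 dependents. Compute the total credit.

Working Family Credit: base = 5 × $1,650 = $8,250. $35,650 is below the $36,000 cutoff, so the full $8,250 applies.
Child Tax Credit: income exceeds $24,400 by $11,250, which is 3 full-or-partial $5,000 increments; reduction = 3 × $75 = $225, leaving $2,475.
Total: $8,250 + $2,475 = $10,725.

$10,725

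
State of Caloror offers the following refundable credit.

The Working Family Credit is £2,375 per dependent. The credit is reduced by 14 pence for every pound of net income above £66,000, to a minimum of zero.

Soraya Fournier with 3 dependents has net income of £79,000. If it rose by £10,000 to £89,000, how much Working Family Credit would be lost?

£1,400

At £79,000 — base = 3 × £2,375 = £7,125. 14% of the £13,000 excess over £66,000 is £1,820; credit = £7,125 − £1,820 = £5,305.
At £89,000 — base = 3 × £2,375 = £7,125. 14% of the £23,000 excess over £66,000 is £3,220; credit = £7,125 − £3,220 = £3,905.
Lost: £5,305 − £3,905 = £1,400.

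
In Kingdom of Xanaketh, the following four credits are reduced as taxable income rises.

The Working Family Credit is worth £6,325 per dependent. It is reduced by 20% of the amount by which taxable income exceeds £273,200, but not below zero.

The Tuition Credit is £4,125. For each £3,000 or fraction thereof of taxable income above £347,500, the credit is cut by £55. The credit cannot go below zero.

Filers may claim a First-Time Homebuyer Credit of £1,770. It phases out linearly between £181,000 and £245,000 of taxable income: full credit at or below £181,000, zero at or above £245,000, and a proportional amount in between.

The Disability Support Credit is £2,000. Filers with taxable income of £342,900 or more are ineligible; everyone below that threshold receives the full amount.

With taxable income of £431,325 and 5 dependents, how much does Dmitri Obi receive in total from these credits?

£2,585

Working Family Credit: base = 5 × £6,325 = £31,625. 20% of the £158,125 excess over £273,200 is £31,625 ≥ base, so the credit is £0.
Tuition Credit: income exceeds £347,500 by £83,825, which is 28 full-or-partial £3,000 increments; reduction = 28 × £55 = £1,540, leaving £2,585.
First-Time Homebuyer Credit: £431,325 is at or above £245,000, so the credit is £0.
Disability Support Credit: £431,325 meets or exceeds the £342,900 cutoff, so the credit is £0.
Total: £0 + £2,585 + £0 + £0 = £2,585.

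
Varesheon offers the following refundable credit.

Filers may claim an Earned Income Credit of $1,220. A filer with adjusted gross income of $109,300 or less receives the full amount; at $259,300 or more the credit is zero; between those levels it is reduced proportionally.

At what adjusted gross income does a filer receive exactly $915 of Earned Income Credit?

$915 is 915/1,220 of the full $1,220, so 305/1,220 of the $150,000 range has been used: income = $109,300 + $150,000 × 305/1,220 = $146,800.

$146,800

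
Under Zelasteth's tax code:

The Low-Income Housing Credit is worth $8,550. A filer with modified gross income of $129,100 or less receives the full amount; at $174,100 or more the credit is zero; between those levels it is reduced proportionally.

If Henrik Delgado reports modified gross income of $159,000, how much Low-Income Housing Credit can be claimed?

Low-Income Housing Credit: $159,000 is $29,900 into a $45,000 phase-out range, leaving 15,100/45,000 of the credit: $8,550 × 15,100/45,000 = $2,869.

$2,869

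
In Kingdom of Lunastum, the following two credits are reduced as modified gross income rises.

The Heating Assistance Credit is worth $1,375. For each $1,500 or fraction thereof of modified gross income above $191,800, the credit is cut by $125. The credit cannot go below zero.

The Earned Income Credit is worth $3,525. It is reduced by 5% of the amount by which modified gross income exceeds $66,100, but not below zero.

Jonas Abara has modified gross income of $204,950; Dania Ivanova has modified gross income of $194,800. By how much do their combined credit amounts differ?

Jonas ($204,950): Heating Assistance Credit: income exceeds $191,800 by $13,150, which is 9 full-or-partial $1,500 increments; reduction = 9 × $125 = $1,125, leaving $250. Earned Income Credit: 5% of the $138,850 excess over $66,100 is $6,942.50 ≥ base, so the credit is $0. total $250 + $0 = $250
Dania ($194,800): Heating Assistance Credit: income exceeds $191,800 by $3,000, which is 2 full-or-partial $1,500 increments; reduction = 2 × $125 = $250, leaving $1,125. Earned Income Credit: 5% of the $128,700 excess over $66,100 is $6,435 ≥ base, so the credit is $0. total $1,125 + $0 = $1,125
Difference: |$250 − $1,125| = $875.

$875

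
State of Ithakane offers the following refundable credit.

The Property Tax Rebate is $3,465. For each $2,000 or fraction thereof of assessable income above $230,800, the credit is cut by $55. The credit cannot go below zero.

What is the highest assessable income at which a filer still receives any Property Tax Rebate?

$354,800

After 62 increments the reduction is 62 × $55 = $3,410, leaving $55; one more increment wipes it out. Increment 62 ends at excess 62 × $2,000 = $124,000, so the highest qualifying income is $230,800 + $124,000 = $354,800.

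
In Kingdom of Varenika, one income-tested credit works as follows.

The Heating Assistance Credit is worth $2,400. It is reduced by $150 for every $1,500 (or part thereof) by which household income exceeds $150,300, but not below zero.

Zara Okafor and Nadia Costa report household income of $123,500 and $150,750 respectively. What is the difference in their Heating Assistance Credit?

$150

Zara ($123,500): Heating Assistance Credit: $123,500 is at or below the $150,300 threshold, so the full $2,400 applies.
Nadia ($150,750): Heating Assistance Credit: income exceeds $150,300 by $450, which is 1 full-or-partial $1,500 increment; reduction = 1 × $150 = $150, leaving $2,250.
Difference: |$2,400 − $2,250| = $150.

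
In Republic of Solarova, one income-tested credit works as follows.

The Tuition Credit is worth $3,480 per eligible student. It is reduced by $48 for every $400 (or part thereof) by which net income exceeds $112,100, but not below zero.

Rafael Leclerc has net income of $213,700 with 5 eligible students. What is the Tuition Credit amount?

Tuition Credit: base = 5 × $3,480 = $17,400. income exceeds $112,100 by $101,600, which is 254 full-or-partial $400 increments; reduction = 254 × $48 = $12,192, leaving $5,208.

$5,208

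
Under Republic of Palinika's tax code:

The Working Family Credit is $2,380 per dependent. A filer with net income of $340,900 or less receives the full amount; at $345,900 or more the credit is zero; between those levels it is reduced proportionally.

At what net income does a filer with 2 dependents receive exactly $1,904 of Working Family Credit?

Full credit = 2 × $2,380 = $4,760.
$1,904 is 1,904/4,760 of the full $4,760, so 2,856/4,760 of the $5,000 range has been used: income = $340,900 + $5,000 × 2,856/4,760 = $343,900.

$343,900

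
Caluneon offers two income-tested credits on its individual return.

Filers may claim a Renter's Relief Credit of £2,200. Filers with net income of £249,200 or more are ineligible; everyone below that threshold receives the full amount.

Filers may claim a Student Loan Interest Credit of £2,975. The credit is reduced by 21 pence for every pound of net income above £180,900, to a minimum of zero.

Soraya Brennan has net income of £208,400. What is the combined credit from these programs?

Renter's Relief Credit: £208,400 is below the £249,200 cutoff, so the full £2,200 applies.
Student Loan Interest Credit: 21% of the £27,500 excess over £180,900 is £5,775 ≥ base, so the credit is £0.
Total: £2,200 + £0 = £2,200.

£2,200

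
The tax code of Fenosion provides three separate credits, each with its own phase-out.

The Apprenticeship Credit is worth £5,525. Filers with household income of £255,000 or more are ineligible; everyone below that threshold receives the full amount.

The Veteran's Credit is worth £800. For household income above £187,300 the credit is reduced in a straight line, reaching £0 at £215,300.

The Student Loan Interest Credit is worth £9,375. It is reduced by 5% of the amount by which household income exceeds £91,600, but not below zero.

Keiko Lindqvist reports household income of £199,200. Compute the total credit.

£9,980

Apprenticeship Credit: £199,200 is below the £255,000 cutoff, so the full £5,525 applies.
Veteran's Credit: £199,200 is £11,900 into a £28,000 phase-out range, leaving 16,100/28,000 of the credit: £800 × 16,100/28,000 = £460.
Student Loan Interest Credit: 5% of the £107,600 excess over £91,600 is £5,380; credit = £9,375 − £5,380 = £3,995.
Total: £5,525 + £460 + £3,995 = £9,980.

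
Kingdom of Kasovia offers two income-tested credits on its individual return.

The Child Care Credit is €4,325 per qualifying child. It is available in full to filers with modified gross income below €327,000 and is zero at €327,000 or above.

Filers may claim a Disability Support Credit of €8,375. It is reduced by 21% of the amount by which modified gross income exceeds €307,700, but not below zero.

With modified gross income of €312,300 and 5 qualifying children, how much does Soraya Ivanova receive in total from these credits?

€29,034

Child Care Credit: base = 5 × €4,325 = €21,625. €312,300 is below the €327,000 cutoff, so the full €21,625 applies.
Disability Support Credit: 21% of the €4,600 excess over €307,700 is €966; credit = €8,375 − €966 = €7,409.
Total: €21,625 + €7,409 = €29,034.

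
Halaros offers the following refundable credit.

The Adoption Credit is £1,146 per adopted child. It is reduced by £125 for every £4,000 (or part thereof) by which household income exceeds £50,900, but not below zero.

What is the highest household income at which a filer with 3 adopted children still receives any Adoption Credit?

£158,900

Full credit = 3 × £1,146 = £3,438.
After 27 increments the reduction is 27 × £125 = £3,375, leaving £63; one more increment wipes it out. Increment 27 ends at excess 27 × £4,000 = £108,000, so the highest qualifying income is £50,900 + £108,000 = £158,900.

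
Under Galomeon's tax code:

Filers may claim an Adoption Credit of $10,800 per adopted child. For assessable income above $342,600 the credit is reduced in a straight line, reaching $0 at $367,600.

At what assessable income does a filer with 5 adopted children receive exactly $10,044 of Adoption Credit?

$362,950

Full credit = 5 × $10,800 = $54,000.
$10,044 is 10,044/54,000 of the full $54,000, so 43,956/54,000 of the $25,000 range has been used: income = $342,600 + $25,000 × 43,956/54,000 = $362,950.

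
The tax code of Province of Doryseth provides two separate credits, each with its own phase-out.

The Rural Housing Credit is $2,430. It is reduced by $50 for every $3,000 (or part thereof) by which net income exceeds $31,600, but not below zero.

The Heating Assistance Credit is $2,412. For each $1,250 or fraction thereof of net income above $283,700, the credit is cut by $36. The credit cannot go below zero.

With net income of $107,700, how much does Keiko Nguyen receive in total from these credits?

$3,542

Rural Housing Credit: income exceeds $31,600 by $76,100, which is 26 full-or-partial $3,000 increments; reduction = 26 × $50 = $1,300, leaving $1,130.
Heating Assistance Credit: $107,700 is at or below the $283,700 threshold, so the full $2,412 applies.
Total: $1,130 + $2,412 = $3,542.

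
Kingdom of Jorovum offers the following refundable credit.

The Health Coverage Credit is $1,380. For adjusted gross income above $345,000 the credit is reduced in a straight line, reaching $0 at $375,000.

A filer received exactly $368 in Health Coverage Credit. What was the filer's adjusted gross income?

$368 is 368/1,380 of the full $1,380, so 1,012/1,380 of the $30,000 range has been used: income = $345,000 + $30,000 × 1,012/1,380 = $367,000.

$367,000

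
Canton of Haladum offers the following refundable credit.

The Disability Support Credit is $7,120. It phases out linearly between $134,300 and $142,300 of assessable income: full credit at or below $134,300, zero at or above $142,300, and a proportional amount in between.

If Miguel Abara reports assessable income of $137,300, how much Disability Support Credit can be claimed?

$4,450

Disability Support Credit: $137,300 is $3,000 into a $8,000 phase-out range, leaving 5,000/8,000 of the credit: $7,120 × 5,000/8,000 = $4,450.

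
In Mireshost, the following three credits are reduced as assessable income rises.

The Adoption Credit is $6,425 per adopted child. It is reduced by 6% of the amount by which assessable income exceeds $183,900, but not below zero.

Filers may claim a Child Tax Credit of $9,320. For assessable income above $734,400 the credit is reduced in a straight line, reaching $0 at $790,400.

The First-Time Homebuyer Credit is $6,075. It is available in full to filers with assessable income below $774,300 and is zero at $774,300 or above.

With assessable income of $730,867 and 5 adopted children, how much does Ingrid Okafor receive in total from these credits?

$15,395

Adoption Credit: base = 5 × $6,425 = $32,125. 6% of the $546,967 excess over $183,900 is $32,818.02 ≥ base, so the credit is $0.
Child Tax Credit: $730,867 is at or below the $734,400 threshold, so the full $9,320 applies.
First-Time Homebuyer Credit: $730,867 is below the $774,300 cutoff, so the full $6,075 applies.
Total: $0 + $9,320 + $6,075 = $15,395.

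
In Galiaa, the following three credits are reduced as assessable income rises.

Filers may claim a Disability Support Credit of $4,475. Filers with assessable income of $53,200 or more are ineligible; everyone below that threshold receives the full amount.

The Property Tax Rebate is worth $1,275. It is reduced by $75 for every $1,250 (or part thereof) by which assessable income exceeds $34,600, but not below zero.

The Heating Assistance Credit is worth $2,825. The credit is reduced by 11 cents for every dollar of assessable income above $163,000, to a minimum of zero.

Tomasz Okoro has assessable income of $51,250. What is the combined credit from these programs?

$7,525

Disability Support Credit: $51,250 is below the $53,200 cutoff, so the full $4,475 applies.
Property Tax Rebate: income exceeds $34,600 by $16,650, which is 14 full-or-partial $1,250 increments; reduction = 14 × $75 = $1,050, leaving $225.
Heating Assistance Credit: $51,250 is at or below the $163,000 threshold, so the full $2,825 applies.
Total: $4,475 + $225 + $2,825 = $7,525.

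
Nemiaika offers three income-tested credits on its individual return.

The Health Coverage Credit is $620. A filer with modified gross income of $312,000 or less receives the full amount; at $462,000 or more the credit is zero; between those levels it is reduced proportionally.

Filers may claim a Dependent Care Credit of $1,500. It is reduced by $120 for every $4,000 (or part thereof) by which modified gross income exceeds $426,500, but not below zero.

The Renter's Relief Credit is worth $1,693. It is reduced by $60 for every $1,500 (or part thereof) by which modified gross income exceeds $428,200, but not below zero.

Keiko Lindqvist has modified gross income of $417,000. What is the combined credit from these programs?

$3,379

Health Coverage Credit: $417,000 is $105,000 into a $150,000 phase-out range, leaving 45,000/150,000 of the credit: $620 × 45,000/150,000 = $186.
Dependent Care Credit: $417,000 is at or below the $426,500 threshold, so the full $1,500 applies.
Renter's Relief Credit: $417,000 is at or below the $428,200 threshold, so the full $1,693 applies.
Total: $186 + $1,500 + $1,693 = $3,379.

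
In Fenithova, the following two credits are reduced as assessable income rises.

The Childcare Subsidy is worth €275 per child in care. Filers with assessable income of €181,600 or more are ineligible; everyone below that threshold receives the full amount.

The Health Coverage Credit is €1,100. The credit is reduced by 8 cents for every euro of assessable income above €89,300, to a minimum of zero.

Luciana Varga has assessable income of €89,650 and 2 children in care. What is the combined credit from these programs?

€1,622

Childcare Subsidy: base = 2 × €275 = €550. €89,650 is below the €181,600 cutoff, so the full €550 applies.
Health Coverage Credit: 8% of the €350 excess over €89,300 is €28; credit = €1,100 − €28 = €1,072.
Total: €550 + €1,072 = €1,622.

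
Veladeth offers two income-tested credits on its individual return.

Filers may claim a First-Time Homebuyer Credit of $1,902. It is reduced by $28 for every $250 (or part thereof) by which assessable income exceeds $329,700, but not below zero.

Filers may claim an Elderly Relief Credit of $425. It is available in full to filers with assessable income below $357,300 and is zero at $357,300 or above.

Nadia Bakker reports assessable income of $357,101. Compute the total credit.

First-Time Homebuyer Credit: income exceeds $329,700 by $27,401 → 110 increments × $28 = $3,080 ≥ base, so the credit is $0.
Elderly Relief Credit: $357,101 is below the $357,300 cutoff, so the full $425 applies.
Total: $0 + $425 = $425.

$425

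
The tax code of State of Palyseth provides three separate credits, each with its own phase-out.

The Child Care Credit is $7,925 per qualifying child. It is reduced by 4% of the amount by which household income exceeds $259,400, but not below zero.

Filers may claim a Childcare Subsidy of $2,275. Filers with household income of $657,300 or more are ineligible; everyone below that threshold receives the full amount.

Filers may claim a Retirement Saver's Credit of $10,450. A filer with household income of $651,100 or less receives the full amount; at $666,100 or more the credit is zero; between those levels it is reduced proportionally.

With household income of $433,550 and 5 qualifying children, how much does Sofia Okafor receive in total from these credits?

Child Care Credit: base = 5 × $7,925 = $39,625. 4% of the $174,150 excess over $259,400 is $6,966; credit = $39,625 − $6,966 = $32,659.
Childcare Subsidy: $433,550 is below the $657,300 cutoff, so the full $2,275 applies.
Retirement Saver's Credit: $433,550 is at or below the $651,100 threshold, so the full $10,450 applies.
Total: $32,659 + $2,275 + $10,450 = $45,384.

$45,384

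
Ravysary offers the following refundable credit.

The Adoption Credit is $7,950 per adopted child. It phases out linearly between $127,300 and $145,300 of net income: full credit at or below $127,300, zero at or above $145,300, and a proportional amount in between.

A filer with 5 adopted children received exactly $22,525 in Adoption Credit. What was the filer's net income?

$135,100

Full credit = 5 × $7,950 = $39,750.
$22,525 is 22,525/39,750 of the full $39,750, so 17,225/39,750 of the $18,000 range has been used: income = $127,300 + $18,000 × 17,225/39,750 = $135,100.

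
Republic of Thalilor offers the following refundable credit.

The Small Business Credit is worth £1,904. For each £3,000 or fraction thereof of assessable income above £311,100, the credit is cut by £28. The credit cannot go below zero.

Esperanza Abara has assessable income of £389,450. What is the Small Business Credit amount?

Small Business Credit: income exceeds £311,100 by £78,350, which is 27 full-or-partial £3,000 increments; reduction = 27 × £28 = £756, leaving £1,148.

£1,148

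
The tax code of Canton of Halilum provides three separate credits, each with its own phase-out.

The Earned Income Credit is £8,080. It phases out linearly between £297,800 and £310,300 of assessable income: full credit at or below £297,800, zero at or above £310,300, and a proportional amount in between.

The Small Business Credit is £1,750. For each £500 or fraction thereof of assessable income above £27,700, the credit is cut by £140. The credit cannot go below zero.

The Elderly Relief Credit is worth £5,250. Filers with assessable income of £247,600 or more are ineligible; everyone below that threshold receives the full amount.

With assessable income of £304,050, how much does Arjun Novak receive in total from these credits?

£4,040

Earned Income Credit: £304,050 is £6,250 into a £12,500 phase-out range, leaving 6,250/12,500 of the credit: £8,080 × 6,250/12,500 = £4,040.
Small Business Credit: income exceeds £27,700 by £276,350 → 553 increments × £140 = £77,420 ≥ base, so the credit is £0.
Elderly Relief Credit: £304,050 meets or exceeds the £247,600 cutoff, so the credit is £0.
Total: £4,040 + £0 + £0 = £4,040.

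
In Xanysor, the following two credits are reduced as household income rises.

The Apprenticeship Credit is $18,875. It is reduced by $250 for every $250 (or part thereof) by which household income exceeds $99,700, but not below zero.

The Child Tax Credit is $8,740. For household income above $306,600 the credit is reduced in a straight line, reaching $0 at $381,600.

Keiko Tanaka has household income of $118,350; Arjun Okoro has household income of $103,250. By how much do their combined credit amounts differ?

$15,000

Keiko ($118,350): Apprenticeship Credit: income exceeds $99,700 by $18,650, which is 75 full-or-partial $250 increments; reduction = 75 × $250 = $18,750, leaving $125. Child Tax Credit: $118,350 is at or below the $306,600 threshold, so the full $8,740 applies. total $125 + $8,740 = $8,865
Arjun ($103,250): Apprenticeship Credit: income exceeds $99,700 by $3,550, which is 15 full-or-partial $250 increments; reduction = 15 × $250 = $3,750, leaving $15,125. Child Tax Credit: $103,250 is at or below the $306,600 threshold, so the full $8,740 applies. total $15,125 + $8,740 = $23,865
Difference: |$8,865 − $23,865| = $15,000.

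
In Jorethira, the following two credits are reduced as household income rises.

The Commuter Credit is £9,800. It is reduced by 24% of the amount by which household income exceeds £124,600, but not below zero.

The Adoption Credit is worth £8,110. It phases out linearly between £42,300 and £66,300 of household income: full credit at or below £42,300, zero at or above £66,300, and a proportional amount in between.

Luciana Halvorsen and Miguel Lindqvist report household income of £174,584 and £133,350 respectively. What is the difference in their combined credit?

£7,700

Luciana (£174,584): Commuter Credit: 24% of the £49,984 excess over £124,600 is £11,996.16 ≥ base, so the credit is £0. Adoption Credit: £174,584 is at or above £66,300, so the credit is £0. total £0 + £0 = £0
Miguel (£133,350): Commuter Credit: 24% of the £8,750 excess over £124,600 is £2,100; credit = £9,800 − £2,100 = £7,700. Adoption Credit: £133,350 is at or above £66,300, so the credit is £0. total £7,700 + £0 = £7,700
Difference: |£0 − £7,700| = £7,700.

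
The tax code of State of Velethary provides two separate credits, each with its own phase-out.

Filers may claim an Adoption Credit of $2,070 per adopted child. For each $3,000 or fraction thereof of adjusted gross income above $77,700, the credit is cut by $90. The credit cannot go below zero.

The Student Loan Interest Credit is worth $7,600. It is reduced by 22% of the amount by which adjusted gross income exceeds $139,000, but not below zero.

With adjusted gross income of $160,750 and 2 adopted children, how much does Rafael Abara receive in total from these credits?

Adoption Credit: base = 2 × $2,070 = $4,140. income exceeds $77,700 by $83,050, which is 28 full-or-partial $3,000 increments; reduction = 28 × $90 = $2,520, leaving $1,620.
Student Loan Interest Credit: 22% of the $21,750 excess over $139,000 is $4,785; credit = $7,600 − $4,785 = $2,815.
Total: $1,620 + $2,815 = $4,435.

$4,435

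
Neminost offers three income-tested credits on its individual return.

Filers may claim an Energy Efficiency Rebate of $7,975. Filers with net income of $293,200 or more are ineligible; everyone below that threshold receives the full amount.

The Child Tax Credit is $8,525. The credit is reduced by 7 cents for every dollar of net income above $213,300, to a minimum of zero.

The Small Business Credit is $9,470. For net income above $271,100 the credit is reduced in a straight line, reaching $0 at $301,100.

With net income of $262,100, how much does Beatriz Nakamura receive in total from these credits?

$22,554

Energy Efficiency Rebate: $262,100 is below the $293,200 cutoff, so the full $7,975 applies.
Child Tax Credit: 7% of the $48,800 excess over $213,300 is $3,416; credit = $8,525 − $3,416 = $5,109.
Small Business Credit: $262,100 is at or below the $271,100 threshold, so the full $9,470 applies.
Total: $7,975 + $5,109 + $9,470 = $22,554.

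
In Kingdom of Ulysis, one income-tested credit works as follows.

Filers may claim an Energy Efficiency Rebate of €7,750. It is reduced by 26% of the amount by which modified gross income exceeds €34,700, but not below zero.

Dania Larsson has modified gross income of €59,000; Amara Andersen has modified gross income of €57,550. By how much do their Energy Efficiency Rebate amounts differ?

Dania (€59,000): Energy Efficiency Rebate: 26% of the €24,300 excess over €34,700 is €6,318; credit = €7,750 − €6,318 = €1,432.
Amara (€57,550): Energy Efficiency Rebate: 26% of the €22,850 excess over €34,700 is €5,941; credit = €7,750 − €5,941 = €1,809.
Difference: |€1,432 − €1,809| = €377.

€377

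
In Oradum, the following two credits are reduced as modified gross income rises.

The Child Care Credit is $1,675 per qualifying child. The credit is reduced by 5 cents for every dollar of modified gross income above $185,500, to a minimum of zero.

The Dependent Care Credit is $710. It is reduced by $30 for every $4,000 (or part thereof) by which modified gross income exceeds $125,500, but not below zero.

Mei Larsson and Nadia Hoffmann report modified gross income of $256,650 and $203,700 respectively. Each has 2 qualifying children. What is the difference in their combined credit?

Mei ($256,650): Child Care Credit: base = 2 × $1,675 = $3,350. 5% of the $71,150 excess over $185,500 is $3,557.50 ≥ base, so the credit is $0. Dependent Care Credit: income exceeds $125,500 by $131,150 → 33 increments × $30 = $990 ≥ base, so the credit is $0. total $0 + $0 = $0
Nadia ($203,700): Child Care Credit: base = 2 × $1,675 = $3,350. 5% of the $18,200 excess over $185,500 is $910; credit = $3,350 − $910 = $2,440. Dependent Care Credit: income exceeds $125,500 by $78,200, which is 20 full-or-partial $4,000 increments; reduction = 20 × $30 = $600, leaving $110. total $2,440 + $110 = $2,550
Difference: |$0 − $2,550| = $2,550.

$2,550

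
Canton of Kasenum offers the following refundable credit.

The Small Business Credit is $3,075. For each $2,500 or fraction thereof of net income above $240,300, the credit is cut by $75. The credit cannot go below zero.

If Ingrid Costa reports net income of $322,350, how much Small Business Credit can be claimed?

$600

Small Business Credit: income exceeds $240,300 by $82,050, which is 33 full-or-partial $2,500 increments; reduction = 33 × $75 = $2,475, leaving $600.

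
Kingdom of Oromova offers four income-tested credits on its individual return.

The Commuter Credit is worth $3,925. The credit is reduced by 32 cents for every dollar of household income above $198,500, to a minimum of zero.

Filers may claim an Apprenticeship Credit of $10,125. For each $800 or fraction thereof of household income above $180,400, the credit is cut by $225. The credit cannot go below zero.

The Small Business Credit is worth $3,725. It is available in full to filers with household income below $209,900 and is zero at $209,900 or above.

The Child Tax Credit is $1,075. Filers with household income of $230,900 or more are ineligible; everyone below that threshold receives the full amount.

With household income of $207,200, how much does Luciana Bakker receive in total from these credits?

$8,416

Commuter Credit: 32% of the $8,700 excess over $198,500 is $2,784; credit = $3,925 − $2,784 = $1,141.
Apprenticeship Credit: income exceeds $180,400 by $26,800, which is 34 full-or-partial $800 increments; reduction = 34 × $225 = $7,650, leaving $2,475.
Small Business Credit: $207,200 is below the $209,900 cutoff, so the full $3,725 applies.
Child Tax Credit: $207,200 is below the $230,900 cutoff, so the full $1,075 applies.
Total: $1,141 + $2,475 + $3,725 + $1,075 = $8,416.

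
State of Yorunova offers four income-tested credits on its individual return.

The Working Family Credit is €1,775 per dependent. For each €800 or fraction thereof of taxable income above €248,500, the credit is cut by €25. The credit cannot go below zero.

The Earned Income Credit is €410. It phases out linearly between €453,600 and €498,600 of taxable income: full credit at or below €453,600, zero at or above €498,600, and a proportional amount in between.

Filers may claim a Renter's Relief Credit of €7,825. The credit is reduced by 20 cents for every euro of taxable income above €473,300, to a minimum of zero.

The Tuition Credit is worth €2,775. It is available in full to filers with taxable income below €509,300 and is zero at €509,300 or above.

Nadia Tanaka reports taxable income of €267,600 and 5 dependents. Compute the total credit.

€19,285

Working Family Credit: base = 5 × €1,775 = €8,875. income exceeds €248,500 by €19,100, which is 24 full-or-partial €800 increments; reduction = 24 × €25 = €600, leaving €8,275.
Earned Income Credit: €267,600 is at or below the €453,600 threshold, so the full €410 applies.
Renter's Relief Credit: €267,600 is at or below the €473,300 threshold, so the full €7,825 applies.
Tuition Credit: €267,600 is below the €509,300 cutoff, so the full €2,775 applies.
Total: €8,275 + €410 + €7,825 + €2,775 = €19,285.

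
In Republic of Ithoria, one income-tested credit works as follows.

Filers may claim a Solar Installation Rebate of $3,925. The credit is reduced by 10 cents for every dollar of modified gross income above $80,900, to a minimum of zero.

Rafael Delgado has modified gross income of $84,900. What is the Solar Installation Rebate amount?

$3,525

Solar Installation Rebate: 10% of the $4,000 excess over $80,900 is $400; credit = $3,925 − $400 = $3,525.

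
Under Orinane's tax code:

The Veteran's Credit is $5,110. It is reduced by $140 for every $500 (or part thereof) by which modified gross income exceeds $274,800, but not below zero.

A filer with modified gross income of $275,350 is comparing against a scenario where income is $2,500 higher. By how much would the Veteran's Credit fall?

$700

At $275,350 — income exceeds $274,800 by $550, which is 2 full-or-partial $500 increments; reduction = 2 × $140 = $280, leaving $4,830.
At $277,850 — income exceeds $274,800 by $3,050, which is 7 full-or-partial $500 increments; reduction = 7 × $140 = $980, leaving $4,130.
Lost: $4,830 − $4,130 = $700.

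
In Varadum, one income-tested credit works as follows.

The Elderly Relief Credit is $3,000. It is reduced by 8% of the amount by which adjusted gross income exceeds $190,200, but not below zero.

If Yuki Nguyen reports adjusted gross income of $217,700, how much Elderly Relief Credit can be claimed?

$800

Elderly Relief Credit: 8% of the $27,500 excess over $190,200 is $2,200; credit = $3,000 − $2,200 = $800.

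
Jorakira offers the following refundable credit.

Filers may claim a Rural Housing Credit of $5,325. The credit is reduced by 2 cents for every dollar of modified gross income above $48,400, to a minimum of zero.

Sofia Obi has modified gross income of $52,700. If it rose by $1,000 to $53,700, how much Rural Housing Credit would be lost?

At $52,700 — 2% of the $4,300 excess over $48,400 is $86; credit = $5,325 − $86 = $5,239.
At $53,700 — 2% of the $5,300 excess over $48,400 is $106; credit = $5,325 − $106 = $5,219.
Lost: $5,239 − $5,219 = $20.

$20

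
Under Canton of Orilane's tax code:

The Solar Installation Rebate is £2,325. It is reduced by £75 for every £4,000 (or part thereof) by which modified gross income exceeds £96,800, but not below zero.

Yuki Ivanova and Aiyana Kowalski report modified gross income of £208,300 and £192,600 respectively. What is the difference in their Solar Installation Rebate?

£300

Yuki (£208,300): Solar Installation Rebate: income exceeds £96,800 by £111,500, which is 28 full-or-partial £4,000 increments; reduction = 28 × £75 = £2,100, leaving £225.
Aiyana (£192,600): Solar Installation Rebate: income exceeds £96,800 by £95,800, which is 24 full-or-partial £4,000 increments; reduction = 24 × £75 = £1,800, leaving £525.
Difference: |£225 − £525| = £300.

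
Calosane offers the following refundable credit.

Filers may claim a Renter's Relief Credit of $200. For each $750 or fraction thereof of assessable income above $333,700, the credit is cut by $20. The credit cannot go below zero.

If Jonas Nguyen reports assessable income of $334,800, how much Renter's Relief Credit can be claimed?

Renter's Relief Credit: income exceeds $333,700 by $1,100, which is 2 full-or-partial $750 increments; reduction = 2 × $20 = $40, leaving $160.

$160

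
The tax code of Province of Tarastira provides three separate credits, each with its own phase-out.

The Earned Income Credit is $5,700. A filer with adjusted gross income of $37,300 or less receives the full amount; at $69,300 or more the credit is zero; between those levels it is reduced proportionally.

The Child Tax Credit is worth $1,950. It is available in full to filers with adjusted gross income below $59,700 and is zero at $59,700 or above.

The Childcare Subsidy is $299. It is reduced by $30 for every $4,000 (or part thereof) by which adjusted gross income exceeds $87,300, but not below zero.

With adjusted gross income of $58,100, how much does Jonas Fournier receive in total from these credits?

Earned Income Credit: $58,100 is $20,800 into a $32,000 phase-out range, leaving 11,200/32,000 of the credit: $5,700 × 11,200/32,000 = $1,995.
Child Tax Credit: $58,100 is below the $59,700 cutoff, so the full $1,950 applies.
Childcare Subsidy: $58,100 is at or below the $87,300 threshold, so the full $299 applies.
Total: $1,995 + $1,950 + $299 = $4,244.

$4,244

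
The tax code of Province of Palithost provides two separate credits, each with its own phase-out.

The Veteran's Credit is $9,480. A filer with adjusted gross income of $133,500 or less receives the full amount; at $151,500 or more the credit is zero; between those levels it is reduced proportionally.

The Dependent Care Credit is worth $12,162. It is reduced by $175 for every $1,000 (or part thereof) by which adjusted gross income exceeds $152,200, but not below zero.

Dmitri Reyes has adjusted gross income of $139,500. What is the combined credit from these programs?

Veteran's Credit: $139,500 is $6,000 into a $18,000 phase-out range, leaving 12,000/18,000 of the credit: $9,480 × 12,000/18,000 = $6,320.
Dependent Care Credit: $139,500 is at or below the $152,200 threshold, so the full $12,162 applies.
Total: $6,320 + $12,162 = $18,482.

$18,482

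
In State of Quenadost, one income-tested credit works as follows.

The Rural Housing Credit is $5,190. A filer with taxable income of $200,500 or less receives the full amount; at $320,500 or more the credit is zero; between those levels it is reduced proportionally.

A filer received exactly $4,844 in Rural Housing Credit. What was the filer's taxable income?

$4,844 is 4,844/5,190 of the full $5,190, so 346/5,190 of the $120,000 range has been used: income = $200,500 + $120,000 × 346/5,190 = $208,500.

$208,500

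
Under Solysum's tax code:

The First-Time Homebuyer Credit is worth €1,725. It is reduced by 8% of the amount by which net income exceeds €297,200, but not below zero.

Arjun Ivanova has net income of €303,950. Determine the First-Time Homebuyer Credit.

€1,185

First-Time Homebuyer Credit: 8% of the €6,750 excess over €297,200 is €540; credit = €1,725 − €540 = €1,185.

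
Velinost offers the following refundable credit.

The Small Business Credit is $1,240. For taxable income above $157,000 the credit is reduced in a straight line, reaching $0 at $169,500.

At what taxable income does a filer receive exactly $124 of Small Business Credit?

$124 is 124/1,240 of the full $1,240, so 1,116/1,240 of the $12,500 range has been used: income = $157,000 + $12,500 × 1,116/1,240 = $168,250.

$168,250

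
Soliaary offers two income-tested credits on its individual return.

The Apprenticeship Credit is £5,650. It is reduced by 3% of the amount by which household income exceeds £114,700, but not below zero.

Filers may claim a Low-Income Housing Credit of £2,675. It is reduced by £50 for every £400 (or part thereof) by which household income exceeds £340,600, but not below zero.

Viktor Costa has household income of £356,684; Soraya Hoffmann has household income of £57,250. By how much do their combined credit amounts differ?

Viktor (£356,684): Apprenticeship Credit: 3% of the £241,984 excess over £114,700 is £7,259.52 ≥ base, so the credit is £0. Low-Income Housing Credit: income exceeds £340,600 by £16,084, which is 41 full-or-partial £400 increments; reduction = 41 × £50 = £2,050, leaving £625. total £0 + £625 = £625
Soraya (£57,250): Apprenticeship Credit: £57,250 is at or below the £114,700 threshold, so the full £5,650 applies. Low-Income Housing Credit: £57,250 is at or below the £340,600 threshold, so the full £2,675 applies. total £5,650 + £2,675 = £8,325
Difference: |£625 − £8,325| = £7,700.

£7,700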